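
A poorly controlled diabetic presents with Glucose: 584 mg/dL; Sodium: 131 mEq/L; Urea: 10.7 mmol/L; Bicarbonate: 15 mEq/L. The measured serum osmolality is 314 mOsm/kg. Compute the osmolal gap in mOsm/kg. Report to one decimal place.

8.9 mOsm/kg

Calculated osmolality = 2·Na + glucose/18 + urea
= 2·131 + 584/18 + 10.7
= 262 + 32.44 + 10.70
= 305.14 mOsm/kg ≈ 305.1 mOsm/kg
Osmolar gap = measured − calculated = 314 − 305.1 = 8.9 mOsm/kg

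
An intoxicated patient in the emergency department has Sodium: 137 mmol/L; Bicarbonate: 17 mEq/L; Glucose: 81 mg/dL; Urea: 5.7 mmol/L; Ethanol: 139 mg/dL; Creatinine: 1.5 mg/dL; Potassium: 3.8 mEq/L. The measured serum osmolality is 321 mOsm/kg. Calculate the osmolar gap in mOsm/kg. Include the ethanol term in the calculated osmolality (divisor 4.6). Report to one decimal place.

6.6 mOsm/kg

Calculated osmolality = 2·Na + glucose/18 + urea + ethanol/4.6
= 2·137 + 81/18 + 5.7 + 139/4.6
= 274 + 4.50 + 5.70 + 30.22
= 314.42 mOsm/kg ≈ 314.4 mOsm/kg
Osmolar gap = measured − calculated = 321 − 314.4 = 6.6 mOsm/kg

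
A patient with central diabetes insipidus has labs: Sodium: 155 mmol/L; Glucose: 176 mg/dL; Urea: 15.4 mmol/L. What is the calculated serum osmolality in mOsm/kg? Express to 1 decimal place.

Calculated osmolality = 2·Na + glucose/18 + urea
= 2·155 + 176/18 + 15.4
= 310 + 9.78 + 15.40
= 335.18 mOsm/kg

335.2 mOsm/kg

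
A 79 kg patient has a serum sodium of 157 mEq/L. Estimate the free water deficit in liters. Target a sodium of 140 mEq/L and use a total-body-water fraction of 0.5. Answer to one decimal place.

4.8 L

TBW = 0.5 · 79 = 39.5 L
Free water deficit = TBW · (Na/140 − 1)
= 39.5 · (157/140 − 1)
= 39.5 · 0.1214
= 4.8 L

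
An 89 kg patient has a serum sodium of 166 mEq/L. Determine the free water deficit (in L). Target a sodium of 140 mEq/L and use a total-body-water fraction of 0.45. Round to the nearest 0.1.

7.4 L

TBW = 0.45 · 89 = 40.05 L
Free water deficit = TBW · (Na/140 − 1)
= 40.05 · (166/140 − 1)
= 40.05 · 0.1857
= 7.44 L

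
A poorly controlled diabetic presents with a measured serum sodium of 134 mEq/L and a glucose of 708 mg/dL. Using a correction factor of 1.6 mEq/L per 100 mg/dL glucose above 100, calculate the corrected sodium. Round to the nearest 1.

Corrected Na = measured Na + 1.6 · (glucose − 100)/100
= 134 + 1.6 · (708 − 100)/100
= 134 + 9.7
= 143.7 mEq/L

144 mEq/L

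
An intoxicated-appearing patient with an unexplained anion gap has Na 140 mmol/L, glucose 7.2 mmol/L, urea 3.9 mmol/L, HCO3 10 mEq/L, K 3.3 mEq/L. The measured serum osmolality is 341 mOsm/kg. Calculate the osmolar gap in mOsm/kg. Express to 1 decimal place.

Calculated osmolality = 2·Na + glucose + urea
= 2·140 + 7.2 + 3.9
= 280 + 7.20 + 3.90
= 291.1 mOsm/kg ≈ 291.1 mOsm/kg
Osmolar gap = measured − calculated = 341 − 291.1 = 49.9 mOsm/kg

49.9 mOsm/kg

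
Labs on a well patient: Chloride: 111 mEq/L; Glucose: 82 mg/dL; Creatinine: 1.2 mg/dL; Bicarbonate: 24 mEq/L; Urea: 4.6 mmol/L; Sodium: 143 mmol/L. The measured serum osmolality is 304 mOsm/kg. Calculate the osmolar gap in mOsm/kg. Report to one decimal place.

Calculated osmolality = 2·Na + glucose/18 + urea
= 2·143 + 82/18 + 4.6
= 286 + 4.56 + 4.60
= 295.16 mOsm/kg ≈ 295.2 mOsm/kg
Osmolar gap = measured − calculated = 304 − 295.2 = 8.8 mOsm/kg

8.8 mOsm/kg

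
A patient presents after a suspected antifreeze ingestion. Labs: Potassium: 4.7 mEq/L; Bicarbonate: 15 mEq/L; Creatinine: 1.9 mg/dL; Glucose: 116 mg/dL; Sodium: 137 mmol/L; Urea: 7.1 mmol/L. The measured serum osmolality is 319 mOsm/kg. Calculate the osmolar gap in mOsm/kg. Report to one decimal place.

31.5 mOsm/kg

Calculated osmolality = 2·Na + glucose/18 + urea
= 2·137 + 116/18 + 7.1
= 274 + 6.44 + 7.10
= 287.54 mOsm/kg ≈ 287.5 mOsm/kg
Osmolar gap = measured − calculated = 319 − 287.5 = 31.5 mOsm/kg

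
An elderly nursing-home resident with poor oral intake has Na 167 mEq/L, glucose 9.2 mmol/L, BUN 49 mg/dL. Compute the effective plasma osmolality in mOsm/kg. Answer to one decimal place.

Effective osmolality excludes urea (freely permeant across cell membranes):
2·Na + glucose
= 2·167 + 9.2
= 334 + 9.2
= 343.2 mOsm/kg

343.2 mOsm/kg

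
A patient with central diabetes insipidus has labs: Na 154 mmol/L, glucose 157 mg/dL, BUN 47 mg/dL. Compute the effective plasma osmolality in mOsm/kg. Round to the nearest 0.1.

316.7 mOsm/kg

Effective osmolality excludes urea (freely permeant across cell membranes):
2·Na + glucose/18
= 2·154 + 157/18
= 308 + 8.72
= 316.72 mOsm/kg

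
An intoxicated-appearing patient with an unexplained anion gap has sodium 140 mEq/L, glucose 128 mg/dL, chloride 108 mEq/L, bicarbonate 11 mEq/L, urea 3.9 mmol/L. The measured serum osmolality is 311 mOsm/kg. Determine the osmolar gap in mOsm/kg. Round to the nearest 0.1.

Calculated osmolality = 2·Na + glucose/18 + urea
= 2·140 + 128/18 + 3.9
= 280 + 7.11 + 3.90
= 291.01 mOsm/kg ≈ 291.0 mOsm/kg
Osmolar gap = measured − calculated = 311 − 291.0 = 20.0 mOsm/kg

20.0 mOsm/kg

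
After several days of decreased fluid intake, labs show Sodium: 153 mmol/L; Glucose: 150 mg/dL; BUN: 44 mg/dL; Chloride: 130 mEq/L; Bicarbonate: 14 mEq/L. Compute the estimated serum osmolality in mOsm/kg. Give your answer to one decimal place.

330.0 mOsm/kg

Calculated osmolality = 2·Na + glucose/18 + BUN/2.8
= 2·153 + 150/18 + 44/2.8
= 306 + 8.33 + 15.71
= 330.04 mOsm/kg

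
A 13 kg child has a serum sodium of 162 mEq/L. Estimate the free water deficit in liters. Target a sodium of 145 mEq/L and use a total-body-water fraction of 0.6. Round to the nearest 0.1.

0.9 L

TBW = 0.6 · 13 = 7.8 L
Free water deficit = TBW · (Na/145 − 1)
= 7.8 · (162/145 − 1)
= 7.8 · 0.1172
= 0.91 L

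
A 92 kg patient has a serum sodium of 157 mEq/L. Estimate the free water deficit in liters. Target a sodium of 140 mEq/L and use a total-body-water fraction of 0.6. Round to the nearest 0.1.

6.7 L

TBW = 0.6 · 92 = 55.2 L
Free water deficit = TBW · (Na/140 − 1)
= 55.2 · (157/140 − 1)
= 55.2 · 0.1214
= 6.7 L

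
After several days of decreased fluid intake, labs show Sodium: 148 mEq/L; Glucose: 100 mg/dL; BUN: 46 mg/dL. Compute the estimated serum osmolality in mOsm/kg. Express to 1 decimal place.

Calculated osmolality = 2·Na + glucose/18 + BUN/2.8
= 2·148 + 100/18 + 46/2.8
= 296 + 5.56 + 16.43
= 317.99 mOsm/kg

318.0 mOsm/kg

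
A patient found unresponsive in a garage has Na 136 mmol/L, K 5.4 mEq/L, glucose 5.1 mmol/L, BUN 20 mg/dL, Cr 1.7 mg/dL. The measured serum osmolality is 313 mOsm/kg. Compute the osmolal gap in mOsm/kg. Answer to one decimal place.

Calculated osmolality = 2·Na + glucose + BUN/2.8
= 2·136 + 5.1 + 20/2.8
= 272 + 5.10 + 7.14
= 284.24 mOsm/kg ≈ 284.2 mOsm/kg
Osmolar gap = measured − calculated = 313 − 284.2 = 28.8 mOsm/kg

28.8 mOsm/kg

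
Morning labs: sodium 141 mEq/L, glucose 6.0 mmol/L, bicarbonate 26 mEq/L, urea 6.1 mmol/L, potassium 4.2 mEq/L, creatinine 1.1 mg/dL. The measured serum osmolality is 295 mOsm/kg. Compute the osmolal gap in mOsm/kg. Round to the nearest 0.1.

0.9 mOsm/kg

Calculated osmolality = 2·Na + glucose + urea
= 2·141 + 6 + 6.1
= 282 + 6 + 6.10
= 294.1 mOsm/kg ≈ 294.1 mOsm/kg
Osmolar gap = measured − calculated = 295 − 294.1 = 0.9 mOsm/kg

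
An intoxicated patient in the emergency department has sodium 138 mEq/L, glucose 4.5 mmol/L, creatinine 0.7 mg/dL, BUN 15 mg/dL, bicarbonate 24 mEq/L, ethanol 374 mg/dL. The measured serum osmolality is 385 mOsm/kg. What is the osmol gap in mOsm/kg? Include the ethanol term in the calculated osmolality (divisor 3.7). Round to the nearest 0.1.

Calculated osmolality = 2·Na + glucose + BUN/2.8 + ethanol/3.7
= 2·138 + 4.5 + 15/2.8 + 374/3.7
= 276 + 4.50 + 5.36 + 101.08
= 386.94 mOsm/kg ≈ 386.9 mOsm/kg
Osmolar gap = measured − calculated = 385 − 386.9 = -1.9 mOsm/kg

-1.9 mOsm/kg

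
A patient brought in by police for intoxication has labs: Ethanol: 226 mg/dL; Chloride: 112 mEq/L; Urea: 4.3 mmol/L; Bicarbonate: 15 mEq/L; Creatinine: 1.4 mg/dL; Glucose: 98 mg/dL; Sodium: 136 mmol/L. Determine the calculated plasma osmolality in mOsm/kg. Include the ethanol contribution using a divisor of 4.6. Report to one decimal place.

Calculated osmolality = 2·Na + glucose/18 + urea + ethanol/4.6
= 2·136 + 98/18 + 4.3 + 226/4.6
= 272 + 5.44 + 4.30 + 49.13
= 330.87 mOsm/kg

330.9 mOsm/kg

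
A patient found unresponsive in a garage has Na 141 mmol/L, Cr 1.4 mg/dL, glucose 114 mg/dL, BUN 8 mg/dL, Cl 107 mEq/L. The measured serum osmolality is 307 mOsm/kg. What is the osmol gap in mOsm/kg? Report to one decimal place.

15.8 mOsm/kg

Calculated osmolality = 2·Na + glucose/18 + BUN/2.8
= 2·141 + 114/18 + 8/2.8
= 282 + 6.33 + 2.86
= 291.19 mOsm/kg ≈ 291.2 mOsm/kg
Osmolar gap = measured − calculated = 307 − 291.2 = 15.8 mOsm/kg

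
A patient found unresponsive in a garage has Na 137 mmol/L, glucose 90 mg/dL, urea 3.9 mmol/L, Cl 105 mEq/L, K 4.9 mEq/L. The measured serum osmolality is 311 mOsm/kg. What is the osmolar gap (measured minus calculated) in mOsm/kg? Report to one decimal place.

28.1 mOsm/kg

Calculated osmolality = 2·Na + glucose/18 + urea
= 2·137 + 90/18 + 3.9
= 274 + 5 + 3.90
= 282.9 mOsm/kg ≈ 282.9 mOsm/kg
Osmolar gap = measured − calculated = 311 − 282.9 = 28.1 mOsm/kg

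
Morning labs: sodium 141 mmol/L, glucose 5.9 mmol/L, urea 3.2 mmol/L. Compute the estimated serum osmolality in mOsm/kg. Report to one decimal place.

Calculated osmolality = 2·Na + glucose + urea
= 2·141 + 5.9 + 3.2
= 282 + 5.90 + 3.20
= 291.1 mOsm/kg

291.1 mOsm/kg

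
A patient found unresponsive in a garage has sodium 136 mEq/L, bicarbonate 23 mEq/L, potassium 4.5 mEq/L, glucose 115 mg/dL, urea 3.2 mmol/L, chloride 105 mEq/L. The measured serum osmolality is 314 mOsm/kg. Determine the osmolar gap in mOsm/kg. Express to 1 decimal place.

Calculated osmolality = 2·Na + glucose/18 + urea
= 2·136 + 115/18 + 3.2
= 272 + 6.39 + 3.20
= 281.59 mOsm/kg ≈ 281.6 mOsm/kg
Osmolar gap = measured − calculated = 314 − 281.6 = 32.4 mOsm/kg

32.4 mOsm/kg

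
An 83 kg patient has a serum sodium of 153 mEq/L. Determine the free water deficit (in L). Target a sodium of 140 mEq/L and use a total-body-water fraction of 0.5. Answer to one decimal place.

3.9 L

TBW = 0.5 · 83 = 41.5 L
Free water deficit = TBW · (Na/140 − 1)
= 41.5 · (153/140 − 1)
= 41.5 · 0.0929
= 3.86 L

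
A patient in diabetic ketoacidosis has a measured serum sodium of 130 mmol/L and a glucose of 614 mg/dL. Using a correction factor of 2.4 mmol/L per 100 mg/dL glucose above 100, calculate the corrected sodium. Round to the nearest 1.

Corrected Na = measured Na + 2.4 · (glucose − 100)/100
= 130 + 2.4 · (614 − 100)/100
= 130 + 12.3
= 142.3 mmol/L

142 mmol/L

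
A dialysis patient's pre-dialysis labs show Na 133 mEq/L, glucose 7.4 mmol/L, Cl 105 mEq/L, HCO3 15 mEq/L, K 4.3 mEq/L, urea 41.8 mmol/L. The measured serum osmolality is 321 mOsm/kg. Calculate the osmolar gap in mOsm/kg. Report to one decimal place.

5.8 mOsm/kg

Calculated osmolality = 2·Na + glucose + urea
= 2·133 + 7.4 + 41.8
= 266 + 7.40 + 41.80
= 315.2 mOsm/kg ≈ 315.2 mOsm/kg
Osmolar gap = measured − calculated = 321 − 315.2 = 5.8 mOsm/kg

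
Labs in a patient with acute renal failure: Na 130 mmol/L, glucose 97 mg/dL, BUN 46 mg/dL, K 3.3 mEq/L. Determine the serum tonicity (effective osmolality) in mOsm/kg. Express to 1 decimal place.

265.4 mOsm/kg

Effective osmolality excludes urea (freely permeant across cell membranes):
2·Na + glucose/18
= 2·130 + 97/18
= 260 + 5.39
= 265.39 mOsm/kg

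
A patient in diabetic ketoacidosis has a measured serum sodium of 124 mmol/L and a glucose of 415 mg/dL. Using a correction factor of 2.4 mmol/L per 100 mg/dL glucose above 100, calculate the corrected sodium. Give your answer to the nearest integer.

Corrected Na = measured Na + 2.4 · (glucose − 100)/100
= 124 + 2.4 · (415 − 100)/100
= 124 + 7.6
= 131.6 mmol/L

132 mmol/L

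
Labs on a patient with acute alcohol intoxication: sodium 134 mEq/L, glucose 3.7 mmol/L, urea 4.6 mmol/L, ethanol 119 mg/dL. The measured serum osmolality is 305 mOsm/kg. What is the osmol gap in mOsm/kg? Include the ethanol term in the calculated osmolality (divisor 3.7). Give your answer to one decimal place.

Calculated osmolality = 2·Na + glucose + urea + ethanol/3.7
= 2·134 + 3.7 + 4.6 + 119/3.7
= 268 + 3.70 + 4.60 + 32.16
= 308.46 mOsm/kg ≈ 308.5 mOsm/kg
Osmolar gap = measured − calculated = 305 − 308.5 = -3.5 mOsm/kg

-3.5 mOsm/kg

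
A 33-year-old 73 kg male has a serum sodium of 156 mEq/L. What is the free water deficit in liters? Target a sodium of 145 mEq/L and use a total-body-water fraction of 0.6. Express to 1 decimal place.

TBW = 0.6 · 73 = 43.8 L
Free water deficit = TBW · (Na/145 − 1)
= 43.8 · (156/145 − 1)
= 43.8 · 0.0759
= 3.32 L

3.3 L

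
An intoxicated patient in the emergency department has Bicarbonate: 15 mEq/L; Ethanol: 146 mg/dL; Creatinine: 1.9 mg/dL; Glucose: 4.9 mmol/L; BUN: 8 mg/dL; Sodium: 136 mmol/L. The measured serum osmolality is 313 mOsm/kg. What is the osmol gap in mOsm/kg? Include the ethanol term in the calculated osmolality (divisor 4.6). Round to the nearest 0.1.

Calculated osmolality = 2·Na + glucose + BUN/2.8 + ethanol/4.6
= 2·136 + 4.9 + 8/2.8 + 146/4.6
= 272 + 4.90 + 2.86 + 31.74
= 311.5 mOsm/kg ≈ 311.5 mOsm/kg
Osmolar gap = measured − calculated = 313 − 311.5 = 1.5 mOsm/kg

1.5 mOsm/kg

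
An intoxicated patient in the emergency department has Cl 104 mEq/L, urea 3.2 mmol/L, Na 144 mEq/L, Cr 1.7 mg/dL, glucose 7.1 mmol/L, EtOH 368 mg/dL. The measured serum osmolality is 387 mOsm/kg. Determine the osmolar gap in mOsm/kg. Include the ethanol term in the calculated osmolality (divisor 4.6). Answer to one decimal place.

8.7 mOsm/kg

Calculated osmolality = 2·Na + glucose + urea + ethanol/4.6
= 2·144 + 7.1 + 3.2 + 368/4.6
= 288 + 7.10 + 3.20 + 80
= 378.3 mOsm/kg ≈ 378.3 mOsm/kg
Osmolar gap = measured − calculated = 387 − 378.3 = 8.7 mOsm/kg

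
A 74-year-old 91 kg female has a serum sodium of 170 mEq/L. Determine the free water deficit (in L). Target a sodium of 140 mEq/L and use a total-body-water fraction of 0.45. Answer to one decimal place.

8.8 L

TBW = 0.45 · 91 = 40.95 L
Free water deficit = TBW · (Na/140 − 1)
= 40.95 · (170/140 − 1)
= 40.95 · 0.2143
= 8.78 L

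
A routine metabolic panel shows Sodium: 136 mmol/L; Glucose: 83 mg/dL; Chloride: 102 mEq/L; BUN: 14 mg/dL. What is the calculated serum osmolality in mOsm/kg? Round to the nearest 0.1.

Calculated osmolality = 2·Na + glucose/18 + BUN/2.8
= 2·136 + 83/18 + 14/2.8
= 272 + 4.61 + 5
= 281.61 mOsm/kg

281.6 mOsm/kg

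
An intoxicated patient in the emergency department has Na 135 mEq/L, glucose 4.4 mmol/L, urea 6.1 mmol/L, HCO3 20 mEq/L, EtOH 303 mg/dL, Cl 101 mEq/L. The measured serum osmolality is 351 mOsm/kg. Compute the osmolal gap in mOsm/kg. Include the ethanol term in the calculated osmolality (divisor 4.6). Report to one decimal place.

Calculated osmolality = 2·Na + glucose + urea + ethanol/4.6
= 2·135 + 4.4 + 6.1 + 303/4.6
= 270 + 4.40 + 6.10 + 65.87
= 346.37 mOsm/kg ≈ 346.4 mOsm/kg
Osmolar gap = measured − calculated = 351 − 346.4 = 4.6 mOsm/kg

4.6 mOsm/kg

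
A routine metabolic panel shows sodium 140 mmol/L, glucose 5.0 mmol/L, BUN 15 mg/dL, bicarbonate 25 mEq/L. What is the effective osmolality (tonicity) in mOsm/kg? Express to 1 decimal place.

285.0 mOsm/kg

Effective osmolality excludes urea (freely permeant across cell membranes):
2·Na + glucose
= 2·140 + 5
= 280 + 5
= 285 mOsm/kg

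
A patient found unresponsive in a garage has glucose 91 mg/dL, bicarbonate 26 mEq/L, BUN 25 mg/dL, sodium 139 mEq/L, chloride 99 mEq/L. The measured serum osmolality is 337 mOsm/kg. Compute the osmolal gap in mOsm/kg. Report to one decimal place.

Calculated osmolality = 2·Na + glucose/18 + BUN/2.8
= 2·139 + 91/18 + 25/2.8
= 278 + 5.06 + 8.93
= 291.99 mOsm/kg ≈ 292.0 mOsm/kg
Osmolar gap = measured − calculated = 337 − 292.0 = 45.0 mOsm/kg

45.0 mOsm/kg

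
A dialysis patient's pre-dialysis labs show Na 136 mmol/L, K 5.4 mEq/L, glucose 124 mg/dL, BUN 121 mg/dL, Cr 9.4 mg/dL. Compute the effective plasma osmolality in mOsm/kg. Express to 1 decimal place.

Effective osmolality excludes urea (freely permeant across cell membranes):
2·Na + glucose/18
= 2·136 + 124/18
= 272 + 6.89
= 278.89 mOsm/kg

278.9 mOsm/kg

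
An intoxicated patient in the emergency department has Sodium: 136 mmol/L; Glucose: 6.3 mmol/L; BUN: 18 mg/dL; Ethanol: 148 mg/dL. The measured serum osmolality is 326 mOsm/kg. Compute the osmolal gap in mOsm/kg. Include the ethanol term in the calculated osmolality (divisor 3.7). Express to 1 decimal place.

Calculated osmolality = 2·Na + glucose + BUN/2.8 + ethanol/3.7
= 2·136 + 6.3 + 18/2.8 + 148/3.7
= 272 + 6.30 + 6.43 + 40
= 324.73 mOsm/kg ≈ 324.7 mOsm/kg
Osmolar gap = measured − calculated = 326 − 324.7 = 1.3 mOsm/kg

1.3 mOsm/kg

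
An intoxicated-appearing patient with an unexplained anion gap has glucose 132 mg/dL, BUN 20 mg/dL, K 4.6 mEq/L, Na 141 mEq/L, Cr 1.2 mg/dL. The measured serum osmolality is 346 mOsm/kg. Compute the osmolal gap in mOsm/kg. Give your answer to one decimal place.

49.5 mOsm/kg

Calculated osmolality = 2·Na + glucose/18 + BUN/2.8
= 2·141 + 132/18 + 20/2.8
= 282 + 7.33 + 7.14
= 296.47 mOsm/kg ≈ 296.5 mOsm/kg
Osmolar gap = measured − calculated = 346 − 296.5 = 49.5 mOsm/kg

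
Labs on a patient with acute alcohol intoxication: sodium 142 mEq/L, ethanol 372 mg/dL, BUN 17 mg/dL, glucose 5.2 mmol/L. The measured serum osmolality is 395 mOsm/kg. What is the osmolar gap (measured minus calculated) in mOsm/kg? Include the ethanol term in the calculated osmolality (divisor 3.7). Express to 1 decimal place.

-0.8 mOsm/kg

Calculated osmolality = 2·Na + glucose + BUN/2.8 + ethanol/3.7
= 2·142 + 5.2 + 17/2.8 + 372/3.7
= 284 + 5.20 + 6.07 + 100.54
= 395.81 mOsm/kg ≈ 395.8 mOsm/kg
Osmolar gap = measured − calculated = 395 − 395.8 = -0.8 mOsm/kg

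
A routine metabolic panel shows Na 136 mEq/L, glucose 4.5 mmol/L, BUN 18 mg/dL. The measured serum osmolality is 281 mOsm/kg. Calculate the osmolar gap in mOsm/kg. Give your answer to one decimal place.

-1.9 mOsm/kg

Calculated osmolality = 2·Na + glucose + BUN/2.8
= 2·136 + 4.5 + 18/2.8
= 272 + 4.50 + 6.43
= 282.93 mOsm/kg ≈ 282.9 mOsm/kg
Osmolar gap = measured − calculated = 281 − 282.9 = -1.9 mOsm/kg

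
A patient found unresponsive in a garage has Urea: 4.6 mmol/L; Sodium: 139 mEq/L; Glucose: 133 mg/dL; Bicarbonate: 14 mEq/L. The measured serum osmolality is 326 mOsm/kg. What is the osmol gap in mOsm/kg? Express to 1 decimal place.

36.0 mOsm/kg

Calculated osmolality = 2·Na + glucose/18 + urea
= 2·139 + 133/18 + 4.6
= 278 + 7.39 + 4.60
= 289.99 mOsm/kg ≈ 290.0 mOsm/kg
Osmolar gap = measured − calculated = 326 − 290.0 = 36.0 mOsm/kg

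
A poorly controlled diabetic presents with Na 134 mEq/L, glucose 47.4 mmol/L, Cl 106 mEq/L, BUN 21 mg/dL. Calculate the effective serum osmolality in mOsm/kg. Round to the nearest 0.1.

315.4 mOsm/kg

Effective osmolality excludes urea (freely permeant across cell membranes):
2·Na + glucose
= 2·134 + 47.4
= 268 + 47.4
= 315.4 mOsm/kg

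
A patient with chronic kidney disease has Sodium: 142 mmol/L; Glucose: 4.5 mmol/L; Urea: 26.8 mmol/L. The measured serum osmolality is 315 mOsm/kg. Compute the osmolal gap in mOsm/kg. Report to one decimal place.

-0.3 mOsm/kg

Calculated osmolality = 2·Na + glucose + urea
= 2·142 + 4.5 + 26.8
= 284 + 4.50 + 26.80
= 315.3 mOsm/kg ≈ 315.3 mOsm/kg
Osmolar gap = measured − calculated = 315 − 315.3 = -0.3 mOsm/kg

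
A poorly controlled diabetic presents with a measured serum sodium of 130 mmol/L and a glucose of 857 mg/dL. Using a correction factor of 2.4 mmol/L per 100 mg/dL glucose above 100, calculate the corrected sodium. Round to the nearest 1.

148 mmol/L

Corrected Na = measured Na + 2.4 · (glucose − 100)/100
= 130 + 2.4 · (857 − 100)/100
= 130 + 18.2
= 148.2 mmol/L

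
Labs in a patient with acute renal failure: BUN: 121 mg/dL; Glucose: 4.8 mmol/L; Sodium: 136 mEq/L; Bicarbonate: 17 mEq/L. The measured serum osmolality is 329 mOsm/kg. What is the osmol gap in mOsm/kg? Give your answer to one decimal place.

Calculated osmolality = 2·Na + glucose + BUN/2.8
= 2·136 + 4.8 + 121/2.8
= 272 + 4.80 + 43.21
= 320.01 mOsm/kg ≈ 320.0 mOsm/kg
Osmolar gap = measured − calculated = 329 − 320.0 = 9.0 mOsm/kg

9.0 mOsm/kg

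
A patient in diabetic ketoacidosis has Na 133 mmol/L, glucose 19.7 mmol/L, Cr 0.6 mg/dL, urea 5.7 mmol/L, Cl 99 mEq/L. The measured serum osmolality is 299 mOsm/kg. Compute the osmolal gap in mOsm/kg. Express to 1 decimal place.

Calculated osmolality = 2·Na + glucose + urea
= 2·133 + 19.7 + 5.7
= 266 + 19.70 + 5.70
= 291.4 mOsm/kg ≈ 291.4 mOsm/kg
Osmolar gap = measured − calculated = 299 − 291.4 = 7.6 mOsm/kg

7.6 mOsm/kg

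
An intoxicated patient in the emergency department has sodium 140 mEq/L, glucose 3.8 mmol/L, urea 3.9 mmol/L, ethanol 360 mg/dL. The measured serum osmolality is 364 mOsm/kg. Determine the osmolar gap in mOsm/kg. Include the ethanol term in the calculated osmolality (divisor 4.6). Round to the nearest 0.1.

Calculated osmolality = 2·Na + glucose + urea + ethanol/4.6
= 2·140 + 3.8 + 3.9 + 360/4.6
= 280 + 3.80 + 3.90 + 78.26
= 365.96 mOsm/kg ≈ 366.0 mOsm/kg
Osmolar gap = measured − calculated = 364 − 366.0 = -2.0 mOsm/kg

-2.0 mOsm/kg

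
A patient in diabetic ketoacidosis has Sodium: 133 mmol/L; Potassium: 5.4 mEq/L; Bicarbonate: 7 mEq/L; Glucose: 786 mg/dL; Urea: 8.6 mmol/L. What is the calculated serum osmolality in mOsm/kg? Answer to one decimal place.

Calculated osmolality = 2·Na + glucose/18 + urea
= 2·133 + 786/18 + 8.6
= 266 + 43.67 + 8.60
= 318.27 mOsm/kg

318.3 mOsm/kg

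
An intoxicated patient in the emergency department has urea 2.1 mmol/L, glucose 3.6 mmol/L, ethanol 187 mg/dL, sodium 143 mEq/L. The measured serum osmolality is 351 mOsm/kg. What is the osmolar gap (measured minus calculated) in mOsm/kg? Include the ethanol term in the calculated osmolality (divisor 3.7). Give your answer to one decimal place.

8.8 mOsm/kg

Calculated osmolality = 2·Na + glucose + urea + ethanol/3.7
= 2·143 + 3.6 + 2.1 + 187/3.7
= 286 + 3.60 + 2.10 + 50.54
= 342.24 mOsm/kg ≈ 342.2 mOsm/kg
Osmolar gap = measured − calculated = 351 − 342.2 = 8.8 mOsm/kg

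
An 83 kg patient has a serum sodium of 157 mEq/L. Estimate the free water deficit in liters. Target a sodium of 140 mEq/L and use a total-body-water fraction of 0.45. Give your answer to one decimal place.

4.5 L

TBW = 0.45 · 83 = 37.35 L
Free water deficit = TBW · (Na/140 − 1)
= 37.35 · (157/140 − 1)
= 37.35 · 0.1214
= 4.53 L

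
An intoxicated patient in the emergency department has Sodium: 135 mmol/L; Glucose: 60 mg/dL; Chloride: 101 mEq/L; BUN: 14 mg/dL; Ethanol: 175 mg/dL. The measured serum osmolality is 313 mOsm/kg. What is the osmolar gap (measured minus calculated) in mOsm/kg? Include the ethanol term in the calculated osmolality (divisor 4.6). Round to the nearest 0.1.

-3.4 mOsm/kg

Calculated osmolality = 2·Na + glucose/18 + BUN/2.8 + ethanol/4.6
= 2·135 + 60/18 + 14/2.8 + 175/4.6
= 270 + 3.33 + 5 + 38.04
= 316.37 mOsm/kg ≈ 316.4 mOsm/kg
Osmolar gap = measured − calculated = 313 − 316.4 = -3.4 mOsm/kg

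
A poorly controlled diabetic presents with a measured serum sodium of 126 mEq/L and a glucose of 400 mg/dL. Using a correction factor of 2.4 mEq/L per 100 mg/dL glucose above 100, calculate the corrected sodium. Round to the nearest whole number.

133 mEq/L

Corrected Na = measured Na + 2.4 · (glucose − 100)/100
= 126 + 2.4 · (400 − 100)/100
= 126 + 7.2
= 133.2 mEq/L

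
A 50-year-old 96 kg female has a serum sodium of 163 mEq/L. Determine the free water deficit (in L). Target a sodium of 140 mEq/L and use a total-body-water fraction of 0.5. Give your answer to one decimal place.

TBW = 0.5 · 96 = 48 L
Free water deficit = TBW · (Na/140 − 1)
= 48 · (163/140 − 1)
= 48 · 0.1643
= 7.89 L

7.9 L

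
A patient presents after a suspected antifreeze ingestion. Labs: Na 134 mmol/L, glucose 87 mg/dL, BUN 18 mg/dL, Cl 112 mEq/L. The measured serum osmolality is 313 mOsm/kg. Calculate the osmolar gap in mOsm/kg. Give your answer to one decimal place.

Calculated osmolality = 2·Na + glucose/18 + BUN/2.8
= 2·134 + 87/18 + 18/2.8
= 268 + 4.83 + 6.43
= 279.26 mOsm/kg ≈ 279.3 mOsm/kg
Osmolar gap = measured − calculated = 313 − 279.3 = 33.7 mOsm/kg

33.7 mOsm/kg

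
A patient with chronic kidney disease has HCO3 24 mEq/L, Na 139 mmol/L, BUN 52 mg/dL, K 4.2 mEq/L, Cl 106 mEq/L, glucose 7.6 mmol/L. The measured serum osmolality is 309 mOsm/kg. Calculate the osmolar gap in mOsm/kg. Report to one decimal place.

4.8 mOsm/kg

Calculated osmolality = 2·Na + glucose + BUN/2.8
= 2·139 + 7.6 + 52/2.8
= 278 + 7.60 + 18.57
= 304.17 mOsm/kg ≈ 304.2 mOsm/kg
Osmolar gap = measured − calculated = 309 − 304.2 = 4.8 mOsm/kg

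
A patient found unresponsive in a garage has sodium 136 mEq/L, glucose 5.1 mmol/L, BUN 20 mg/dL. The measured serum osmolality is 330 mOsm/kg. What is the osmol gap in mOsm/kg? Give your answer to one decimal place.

45.8 mOsm/kg

Calculated osmolality = 2·Na + glucose + BUN/2.8
= 2·136 + 5.1 + 20/2.8
= 272 + 5.10 + 7.14
= 284.24 mOsm/kg ≈ 284.2 mOsm/kg
Osmolar gap = measured − calculated = 330 − 284.2 = 45.8 mOsm/kg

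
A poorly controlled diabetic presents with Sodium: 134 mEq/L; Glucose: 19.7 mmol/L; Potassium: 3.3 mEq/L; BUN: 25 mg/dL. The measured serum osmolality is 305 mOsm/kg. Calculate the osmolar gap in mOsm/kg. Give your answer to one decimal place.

8.4 mOsm/kg

Calculated osmolality = 2·Na + glucose + BUN/2.8
= 2·134 + 19.7 + 25/2.8
= 268 + 19.70 + 8.93
= 296.63 mOsm/kg ≈ 296.6 mOsm/kg
Osmolar gap = measured − calculated = 305 − 296.6 = 8.4 mOsm/kg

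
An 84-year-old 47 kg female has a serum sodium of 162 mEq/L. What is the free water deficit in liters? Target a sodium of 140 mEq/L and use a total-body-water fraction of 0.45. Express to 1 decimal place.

3.3 L

TBW = 0.45 · 47 = 21.15 L
Free water deficit = TBW · (Na/140 − 1)
= 21.15 · (162/140 − 1)
= 21.15 · 0.1571
= 3.32 L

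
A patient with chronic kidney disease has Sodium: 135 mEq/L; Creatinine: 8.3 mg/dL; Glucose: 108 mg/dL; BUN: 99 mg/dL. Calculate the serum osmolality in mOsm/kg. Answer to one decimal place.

Calculated osmolality = 2·Na + glucose/18 + BUN/2.8
= 2·135 + 108/18 + 99/2.8
= 270 + 6 + 35.36
= 311.36 mOsm/kg

311.4 mOsm/kg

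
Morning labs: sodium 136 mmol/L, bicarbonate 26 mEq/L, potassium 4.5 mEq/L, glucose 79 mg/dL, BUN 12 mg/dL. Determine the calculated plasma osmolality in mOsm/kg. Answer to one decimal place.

Calculated osmolality = 2·Na + glucose/18 + BUN/2.8
= 2·136 + 79/18 + 12/2.8
= 272 + 4.39 + 4.29
= 280.68 mOsm/kg

280.7 mOsm/kg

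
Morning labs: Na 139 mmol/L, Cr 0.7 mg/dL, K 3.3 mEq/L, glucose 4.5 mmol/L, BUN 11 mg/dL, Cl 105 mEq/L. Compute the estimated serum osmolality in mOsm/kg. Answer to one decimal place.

Calculated osmolality = 2·Na + glucose + BUN/2.8
= 2·139 + 4.5 + 11/2.8
= 278 + 4.50 + 3.93
= 286.43 mOsm/kg

286.4 mOsm/kg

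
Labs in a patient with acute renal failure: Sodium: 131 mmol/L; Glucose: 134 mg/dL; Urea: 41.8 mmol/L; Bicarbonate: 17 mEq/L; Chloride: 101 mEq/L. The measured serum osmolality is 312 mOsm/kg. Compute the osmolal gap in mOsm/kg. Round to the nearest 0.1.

0.8 mOsm/kg

Calculated osmolality = 2·Na + glucose/18 + urea
= 2·131 + 134/18 + 41.8
= 262 + 7.44 + 41.80
= 311.24 mOsm/kg ≈ 311.2 mOsm/kg
Osmolar gap = measured − calculated = 312 − 311.2 = 0.8 mOsm/kg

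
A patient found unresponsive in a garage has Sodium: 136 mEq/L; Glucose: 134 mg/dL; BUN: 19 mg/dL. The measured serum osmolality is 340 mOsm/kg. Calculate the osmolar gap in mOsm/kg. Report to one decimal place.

Calculated osmolality = 2·Na + glucose/18 + BUN/2.8
= 2·136 + 134/18 + 19/2.8
= 272 + 7.44 + 6.79
= 286.23 mOsm/kg ≈ 286.2 mOsm/kg
Osmolar gap = measured − calculated = 340 − 286.2 = 53.8 mOsm/kg

53.8 mOsm/kg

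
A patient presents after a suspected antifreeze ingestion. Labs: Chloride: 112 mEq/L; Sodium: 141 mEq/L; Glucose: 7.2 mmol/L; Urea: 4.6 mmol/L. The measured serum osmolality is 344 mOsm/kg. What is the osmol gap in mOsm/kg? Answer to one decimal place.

50.2 mOsm/kg

Calculated osmolality = 2·Na + glucose + urea
= 2·141 + 7.2 + 4.6
= 282 + 7.20 + 4.60
= 293.8 mOsm/kg ≈ 293.8 mOsm/kg
Osmolar gap = measured − calculated = 344 − 293.8 = 50.2 mOsm/kg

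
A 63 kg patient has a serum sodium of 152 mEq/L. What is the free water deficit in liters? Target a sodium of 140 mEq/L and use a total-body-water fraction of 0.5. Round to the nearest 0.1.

2.7 L

TBW = 0.5 · 63 = 31.5 L
Free water deficit = TBW · (Na/140 − 1)
= 31.5 · (152/140 − 1)
= 31.5 · 0.0857
= 2.7 L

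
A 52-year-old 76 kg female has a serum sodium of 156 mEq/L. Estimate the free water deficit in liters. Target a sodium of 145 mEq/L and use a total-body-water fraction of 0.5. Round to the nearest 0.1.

2.9 L

TBW = 0.5 · 76 = 38 L
Free water deficit = TBW · (Na/145 − 1)
= 38 · (156/145 − 1)
= 38 · 0.0759
= 2.88 L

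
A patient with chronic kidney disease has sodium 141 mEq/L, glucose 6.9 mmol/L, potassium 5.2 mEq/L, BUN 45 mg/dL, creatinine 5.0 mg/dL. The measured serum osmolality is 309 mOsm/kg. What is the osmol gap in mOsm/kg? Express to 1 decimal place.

4.0 mOsm/kg

Calculated osmolality = 2·Na + glucose + BUN/2.8
= 2·141 + 6.9 + 45/2.8
= 282 + 6.90 + 16.07
= 304.97 mOsm/kg ≈ 305.0 mOsm/kg
Osmolar gap = measured − calculated = 309 − 305.0 = 4.0 mOsm/kg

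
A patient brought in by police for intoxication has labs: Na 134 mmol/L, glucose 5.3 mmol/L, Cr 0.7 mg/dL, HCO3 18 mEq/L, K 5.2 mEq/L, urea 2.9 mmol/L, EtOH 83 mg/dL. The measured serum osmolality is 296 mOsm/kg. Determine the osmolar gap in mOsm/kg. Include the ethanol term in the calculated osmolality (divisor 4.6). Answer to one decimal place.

Calculated osmolality = 2·Na + glucose + urea + ethanol/4.6
= 2·134 + 5.3 + 2.9 + 83/4.6
= 268 + 5.30 + 2.90 + 18.04
= 294.24 mOsm/kg ≈ 294.2 mOsm/kg
Osmolar gap = measured − calculated = 296 − 294.2 = 1.8 mOsm/kg

1.8 mOsm/kg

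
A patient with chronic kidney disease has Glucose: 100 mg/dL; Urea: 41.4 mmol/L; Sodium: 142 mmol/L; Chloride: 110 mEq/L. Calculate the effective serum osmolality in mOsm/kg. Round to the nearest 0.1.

Effective osmolality excludes urea (freely permeant across cell membranes):
2·Na + glucose/18
= 2·142 + 100/18
= 284 + 5.56
= 289.56 mOsm/kg

289.6 mOsm/kg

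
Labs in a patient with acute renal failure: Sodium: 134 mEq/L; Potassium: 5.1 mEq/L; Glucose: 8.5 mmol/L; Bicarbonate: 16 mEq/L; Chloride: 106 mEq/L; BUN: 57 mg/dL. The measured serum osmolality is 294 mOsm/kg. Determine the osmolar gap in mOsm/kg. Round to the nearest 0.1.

-2.9 mOsm/kg

Calculated osmolality = 2·Na + glucose + BUN/2.8
= 2·134 + 8.5 + 57/2.8
= 268 + 8.50 + 20.36
= 296.86 mOsm/kg ≈ 296.9 mOsm/kg
Osmolar gap = measured − calculated = 294 − 296.9 = -2.9 mOsm/kg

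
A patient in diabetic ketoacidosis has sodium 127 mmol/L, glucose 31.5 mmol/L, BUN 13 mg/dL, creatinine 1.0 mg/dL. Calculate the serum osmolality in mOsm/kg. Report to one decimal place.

Calculated osmolality = 2·Na + glucose + BUN/2.8
= 2·127 + 31.5 + 13/2.8
= 254 + 31.50 + 4.64
= 290.14 mOsm/kg

290.1 mOsm/kg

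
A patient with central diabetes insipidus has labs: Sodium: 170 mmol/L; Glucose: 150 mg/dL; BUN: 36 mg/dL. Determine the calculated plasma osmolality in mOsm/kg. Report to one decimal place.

Calculated osmolality = 2·Na + glucose/18 + BUN/2.8
= 2·170 + 150/18 + 36/2.8
= 340 + 8.33 + 12.86
= 361.19 mOsm/kg

361.2 mOsm/kg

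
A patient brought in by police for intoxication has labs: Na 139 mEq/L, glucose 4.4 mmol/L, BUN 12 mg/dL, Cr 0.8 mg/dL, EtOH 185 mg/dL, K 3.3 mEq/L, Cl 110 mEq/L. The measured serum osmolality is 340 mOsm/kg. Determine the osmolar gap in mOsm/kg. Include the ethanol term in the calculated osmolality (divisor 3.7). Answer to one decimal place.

Calculated osmolality = 2·Na + glucose + BUN/2.8 + ethanol/3.7
= 2·139 + 4.4 + 12/2.8 + 185/3.7
= 278 + 4.40 + 4.29 + 50
= 336.69 mOsm/kg ≈ 336.7 mOsm/kg
Osmolar gap = measured − calculated = 340 − 336.7 = 3.3 mOsm/kg

3.3 mOsm/kg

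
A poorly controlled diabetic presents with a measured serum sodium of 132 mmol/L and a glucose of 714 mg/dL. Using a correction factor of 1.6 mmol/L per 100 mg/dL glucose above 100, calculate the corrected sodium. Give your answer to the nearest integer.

142 mmol/L

Corrected Na = measured Na + 1.6 · (glucose − 100)/100
= 132 + 1.6 · (714 − 100)/100
= 132 + 9.8
= 141.8 mmol/L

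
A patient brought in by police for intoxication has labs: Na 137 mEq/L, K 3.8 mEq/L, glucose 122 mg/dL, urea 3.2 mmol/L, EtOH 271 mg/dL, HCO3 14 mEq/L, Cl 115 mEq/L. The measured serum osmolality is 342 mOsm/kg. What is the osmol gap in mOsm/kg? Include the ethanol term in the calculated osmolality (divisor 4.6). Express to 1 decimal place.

-0.9 mOsm/kg

Calculated osmolality = 2·Na + glucose/18 + urea + ethanol/4.6
= 2·137 + 122/18 + 3.2 + 271/4.6
= 274 + 6.78 + 3.20 + 58.91
= 342.89 mOsm/kg ≈ 342.9 mOsm/kg
Osmolar gap = measured − calculated = 342 − 342.9 = -0.9 mOsm/kg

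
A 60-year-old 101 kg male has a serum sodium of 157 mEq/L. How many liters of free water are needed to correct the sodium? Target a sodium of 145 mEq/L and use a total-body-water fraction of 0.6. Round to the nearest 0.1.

5.0 L

TBW = 0.6 · 101 = 60.6 L
Free water deficit = TBW · (Na/145 − 1)
= 60.6 · (157/145 − 1)
= 60.6 · 0.0828
= 5.02 L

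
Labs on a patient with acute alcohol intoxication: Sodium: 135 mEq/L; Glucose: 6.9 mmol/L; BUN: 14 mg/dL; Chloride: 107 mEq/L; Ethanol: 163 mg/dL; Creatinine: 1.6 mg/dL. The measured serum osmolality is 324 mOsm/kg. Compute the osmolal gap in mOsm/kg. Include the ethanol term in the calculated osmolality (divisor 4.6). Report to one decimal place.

Calculated osmolality = 2·Na + glucose + BUN/2.8 + ethanol/4.6
= 2·135 + 6.9 + 14/2.8 + 163/4.6
= 270 + 6.90 + 5 + 35.43
= 317.33 mOsm/kg ≈ 317.3 mOsm/kg
Osmolar gap = measured − calculated = 324 − 317.3 = 6.7 mOsm/kg

6.7 mOsm/kg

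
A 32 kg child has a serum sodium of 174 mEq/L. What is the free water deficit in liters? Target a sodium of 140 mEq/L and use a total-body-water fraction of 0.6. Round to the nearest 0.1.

4.7 L

TBW = 0.6 · 32 = 19.2 L
Free water deficit = TBW · (Na/140 − 1)
= 19.2 · (174/140 − 1)
= 19.2 · 0.2429
= 4.66 L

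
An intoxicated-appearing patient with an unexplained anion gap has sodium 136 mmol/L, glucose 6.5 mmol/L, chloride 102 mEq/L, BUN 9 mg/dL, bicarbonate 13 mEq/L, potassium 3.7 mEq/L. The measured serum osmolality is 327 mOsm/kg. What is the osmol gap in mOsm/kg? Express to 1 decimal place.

45.3 mOsm/kg

Calculated osmolality = 2·Na + glucose + BUN/2.8
= 2·136 + 6.5 + 9/2.8
= 272 + 6.50 + 3.21
= 281.71 mOsm/kg ≈ 281.7 mOsm/kg
Osmolar gap = measured − calculated = 327 − 281.7 = 45.3 mOsm/kg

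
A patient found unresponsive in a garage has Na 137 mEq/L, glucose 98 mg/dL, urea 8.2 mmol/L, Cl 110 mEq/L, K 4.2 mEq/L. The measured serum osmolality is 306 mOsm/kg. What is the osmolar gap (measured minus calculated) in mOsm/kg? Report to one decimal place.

18.4 mOsm/kg

Calculated osmolality = 2·Na + glucose/18 + urea
= 2·137 + 98/18 + 8.2
= 274 + 5.44 + 8.20
= 287.64 mOsm/kg ≈ 287.6 mOsm/kg
Osmolar gap = measured − calculated = 306 − 287.6 = 18.4 mOsm/kg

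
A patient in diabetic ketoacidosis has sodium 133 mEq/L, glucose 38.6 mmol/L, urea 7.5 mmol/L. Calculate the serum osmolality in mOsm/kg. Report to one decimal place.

312.1 mOsm/kg

Calculated osmolality = 2·Na + glucose + urea
= 2·133 + 38.6 + 7.5
= 266 + 38.60 + 7.50
= 312.1 mOsm/kg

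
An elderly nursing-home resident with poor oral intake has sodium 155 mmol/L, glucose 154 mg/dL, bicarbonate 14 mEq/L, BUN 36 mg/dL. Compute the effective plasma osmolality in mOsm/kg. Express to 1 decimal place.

318.6 mOsm/kg

Effective osmolality excludes urea (freely permeant across cell membranes):
2·Na + glucose/18
= 2·155 + 154/18
= 310 + 8.56
= 318.56 mOsm/kg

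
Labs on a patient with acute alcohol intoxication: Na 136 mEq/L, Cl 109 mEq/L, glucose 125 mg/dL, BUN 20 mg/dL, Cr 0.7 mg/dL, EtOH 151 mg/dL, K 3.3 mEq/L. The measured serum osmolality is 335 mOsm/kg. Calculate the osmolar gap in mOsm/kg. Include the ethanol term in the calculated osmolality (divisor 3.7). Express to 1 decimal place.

Calculated osmolality = 2·Na + glucose/18 + BUN/2.8 + ethanol/3.7
= 2·136 + 125/18 + 20/2.8 + 151/3.7
= 272 + 6.94 + 7.14 + 40.81
= 326.89 mOsm/kg ≈ 326.9 mOsm/kg
Osmolar gap = measured − calculated = 335 − 326.9 = 8.1 mOsm/kg

8.1 mOsm/kg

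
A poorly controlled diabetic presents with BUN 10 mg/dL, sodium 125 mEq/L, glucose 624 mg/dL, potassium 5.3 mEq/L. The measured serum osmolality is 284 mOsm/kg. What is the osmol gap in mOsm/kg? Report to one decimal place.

Calculated osmolality = 2·Na + glucose/18 + BUN/2.8
= 2·125 + 624/18 + 10/2.8
= 250 + 34.67 + 3.57
= 288.24 mOsm/kg ≈ 288.2 mOsm/kg
Osmolar gap = measured − calculated = 284 − 288.2 = -4.2 mOsm/kg

-4.2 mOsm/kg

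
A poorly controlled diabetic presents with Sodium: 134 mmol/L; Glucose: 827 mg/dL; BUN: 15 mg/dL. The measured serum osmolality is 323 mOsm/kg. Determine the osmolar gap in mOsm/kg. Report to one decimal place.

3.7 mOsm/kg

Calculated osmolality = 2·Na + glucose/18 + BUN/2.8
= 2·134 + 827/18 + 15/2.8
= 268 + 45.94 + 5.36
= 319.3 mOsm/kg ≈ 319.3 mOsm/kg
Osmolar gap = measured − calculated = 323 − 319.3 = 3.7 mOsm/kg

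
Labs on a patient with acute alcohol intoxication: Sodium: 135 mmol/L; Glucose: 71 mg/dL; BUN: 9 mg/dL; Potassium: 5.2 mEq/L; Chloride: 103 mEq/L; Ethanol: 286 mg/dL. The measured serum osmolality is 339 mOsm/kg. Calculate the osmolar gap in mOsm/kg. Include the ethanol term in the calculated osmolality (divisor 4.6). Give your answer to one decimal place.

-0.3 mOsm/kg

Calculated osmolality = 2·Na + glucose/18 + BUN/2.8 + ethanol/4.6
= 2·135 + 71/18 + 9/2.8 + 286/4.6
= 270 + 3.94 + 3.21 + 62.17
= 339.32 mOsm/kg ≈ 339.3 mOsm/kg
Osmolar gap = measured − calculated = 339 − 339.3 = -0.3 mOsm/kg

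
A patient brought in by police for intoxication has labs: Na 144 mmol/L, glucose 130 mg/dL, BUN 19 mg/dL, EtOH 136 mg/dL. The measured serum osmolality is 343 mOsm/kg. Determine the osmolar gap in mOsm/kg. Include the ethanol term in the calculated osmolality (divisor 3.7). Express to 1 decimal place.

Calculated osmolality = 2·Na + glucose/18 + BUN/2.8 + ethanol/3.7
= 2·144 + 130/18 + 19/2.8 + 136/3.7
= 288 + 7.22 + 6.79 + 36.76
= 338.77 mOsm/kg ≈ 338.8 mOsm/kg
Osmolar gap = measured − calculated = 343 − 338.8 = 4.2 mOsm/kg

4.2 mOsm/kg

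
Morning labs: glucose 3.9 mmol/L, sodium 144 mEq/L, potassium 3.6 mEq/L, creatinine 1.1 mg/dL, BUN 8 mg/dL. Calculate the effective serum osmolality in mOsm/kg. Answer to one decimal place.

291.9 mOsm/kg

Effective osmolality excludes urea (freely permeant across cell membranes):
2·Na + glucose
= 2·144 + 3.9
= 288 + 3.9
= 291.9 mOsm/kg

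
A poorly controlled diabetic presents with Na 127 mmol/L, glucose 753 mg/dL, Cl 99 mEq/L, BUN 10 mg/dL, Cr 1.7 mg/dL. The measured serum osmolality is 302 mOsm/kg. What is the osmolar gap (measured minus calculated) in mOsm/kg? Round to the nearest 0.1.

Calculated osmolality = 2·Na + glucose/18 + BUN/2.8
= 2·127 + 753/18 + 10/2.8
= 254 + 41.83 + 3.57
= 299.4 mOsm/kg ≈ 299.4 mOsm/kg
Osmolar gap = measured − calculated = 302 − 299.4 = 2.6 mOsm/kg

2.6 mOsm/kg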